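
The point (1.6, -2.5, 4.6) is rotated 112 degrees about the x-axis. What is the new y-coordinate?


Rotation about x-axis: y' = y*cos(theta) - z*sin(theta)
= -2.5 * -0.3746 - 4.6 * 0.9272
= -3.3285


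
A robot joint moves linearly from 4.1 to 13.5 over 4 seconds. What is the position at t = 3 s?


s = t/T = 3/4 = 0.75
p(t) = p0 + (pf-p0)*s
= 4.1 + (13.5 - 4.1) * 0.75
= 11.15


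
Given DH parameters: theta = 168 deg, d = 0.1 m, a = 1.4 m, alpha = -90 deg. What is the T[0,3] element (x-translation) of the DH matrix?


T[0,3] = a * cos(theta)
= 1.4 * cos(168 deg)
= 1.4 * -0.9781
= -1.3694


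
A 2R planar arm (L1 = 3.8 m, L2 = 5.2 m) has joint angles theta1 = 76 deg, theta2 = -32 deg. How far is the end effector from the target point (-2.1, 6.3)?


End effector via forward kinematics:
x = L1*cos(t1) + L2*cos(t1+t2) = 4.6599
y = L1*sin(t1) + L2*sin(t1+t2) = 7.2993
Distance to target:
d = sqrt((-2.1 - 4.6599)^2 + (6.3 - 7.2993)^2)
= sqrt(45.6958 + 0.9987)
= 6.8333 m


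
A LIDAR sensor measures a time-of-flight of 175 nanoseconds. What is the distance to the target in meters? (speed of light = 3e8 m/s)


tof = 175 ns = 1.75e-07 s
dist = c * tof / 2
= 3e8 * 1.75e-07 / 2
= 26.25 m


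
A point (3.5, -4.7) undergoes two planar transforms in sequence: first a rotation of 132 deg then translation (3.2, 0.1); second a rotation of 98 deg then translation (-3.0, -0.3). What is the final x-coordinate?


After transform 1:
x1 = cos(132)*3.5 - sin(132)*-4.7 + 3.2 = 4.3508
y1 = sin(132)*3.5 + cos(132)*-4.7 + 0.1 = 5.8459
After transform 2:
x2 = cos(98)*4.3508 - sin(98)*5.8459 + -3.0
= -9.3945


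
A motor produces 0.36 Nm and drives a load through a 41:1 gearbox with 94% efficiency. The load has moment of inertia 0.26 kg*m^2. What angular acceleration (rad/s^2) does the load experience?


tau_out = tau_motor * N * eta
= 0.36 * 41 * 0.94 = 13.8744 Nm
alpha = tau_out / I = 13.8744 / 0.26
= 53.3631 rad/s^2


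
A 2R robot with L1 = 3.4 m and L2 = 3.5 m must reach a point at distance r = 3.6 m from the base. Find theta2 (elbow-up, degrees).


cos(theta2) = (r^2 - L1^2 - L2^2) / (2*L1*L2)
cos(theta2) = (12.96 - 11.56 - 12.25) / 23.8
cos(theta2) = -0.455882
theta2 = 117.1217 degrees


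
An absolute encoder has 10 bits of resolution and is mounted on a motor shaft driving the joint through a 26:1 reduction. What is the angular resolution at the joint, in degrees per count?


counts = 2^10 = 1024
effective counts at joint = 1024 * 26 = 26624
resolution = 360 / 26624
= 0.0135 deg/count


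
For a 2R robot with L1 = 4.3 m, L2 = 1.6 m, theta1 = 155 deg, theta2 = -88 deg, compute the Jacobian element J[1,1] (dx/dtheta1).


J[1,1] = -L1*sin(t1) - L2*sin(t1+t2)
= -4.3*sin(155) - 1.6*sin(67)
= -3.2901


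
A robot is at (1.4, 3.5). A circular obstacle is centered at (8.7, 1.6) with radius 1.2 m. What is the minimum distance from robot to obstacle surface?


center_dist = sqrt((1.4-8.7)^2 + (3.5-1.6)^2)
= sqrt(53.29 + 3.61)
= 7.5432
min_dist = center_dist - radius = 7.5432 - 1.2 = 6.3432 m


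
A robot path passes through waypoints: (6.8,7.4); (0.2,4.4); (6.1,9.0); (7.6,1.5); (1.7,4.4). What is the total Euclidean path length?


Segment lengths:
  seg1 = sqrt((-6.6)^2 + (-3.0)^2) = 7.2498
  seg2 = sqrt((5.9)^2 + (4.6)^2) = 7.4813
  seg3 = sqrt((1.5)^2 + (-7.5)^2) = 7.6485
  seg4 = sqrt((-5.9)^2 + (2.9)^2) = 6.5742
Total = 28.9539


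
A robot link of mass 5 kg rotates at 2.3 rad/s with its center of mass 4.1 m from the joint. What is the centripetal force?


F = m * omega^2 * r
= 5 * 2.3^2 * 4.1
= 5 * 5.29 * 4.1
= 108.445 N


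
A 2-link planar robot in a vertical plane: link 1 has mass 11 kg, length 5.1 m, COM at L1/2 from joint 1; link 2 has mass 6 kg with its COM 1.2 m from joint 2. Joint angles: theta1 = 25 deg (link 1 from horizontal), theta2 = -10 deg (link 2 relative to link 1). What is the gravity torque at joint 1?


Horizontal distance from joint 1 to link-1 COM:
  x_c1 = (L1/2)*cos(t1) = 2.55 * 0.9063 = 2.3111 m
Horizontal distance from joint 1 to link-2 COM:
  x_c2 = L1*cos(t1) + Lc2*cos(t1+t2)
       = 5.1*0.9063 + 1.2*0.9659 = 5.7813 m
tau1 = m1*g*x_c1 + m2*g*x_c2
     = 11*9.81*2.3111 + 6*9.81*5.7813
     = 249.3892 + 340.2862
     = 589.6753 Nm


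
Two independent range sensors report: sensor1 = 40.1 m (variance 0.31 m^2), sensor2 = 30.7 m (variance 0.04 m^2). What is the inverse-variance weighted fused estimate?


w1 = (1/var1) / (1/var1 + 1/var2)
   = 3.2258 / (3.2258 + 25.0) = 0.1143
w2 = 1 - w1 = 0.8857
fused = w1*s1 + w2*s2 = 4.5829 + 27.1914
= 31.7743 m


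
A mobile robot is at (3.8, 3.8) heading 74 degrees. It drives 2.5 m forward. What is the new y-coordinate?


y_new = y0 + d*sin(theta)
= 3.8 + 2.5*sin(74)
= 3.8 + 2.4032
= 6.2032


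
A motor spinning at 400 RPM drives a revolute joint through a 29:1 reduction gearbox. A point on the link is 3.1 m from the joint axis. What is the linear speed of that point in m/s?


omega_motor = 400 * 2*pi/60 = 41.8879 rad/s
omega_joint = omega_motor / 29 = 1.4444 rad/s
v = omega_joint * r = 1.4444 * 3.1
= 4.4777 m/s


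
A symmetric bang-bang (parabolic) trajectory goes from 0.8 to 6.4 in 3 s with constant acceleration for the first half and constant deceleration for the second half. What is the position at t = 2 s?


Symmetric rest-to-rest: each phase covers (pf-p0)/2 in time T/2. 0.5*a*(T/2)^2 = (pf-p0)/2 => a = 4*(pf-p0)/T^2
a = 4*(6.4-0.8)/3^2 = 2.4889
t = 2 is in the deceleration phase (t > T/2).
p = pf - 0.5*a*(T-t)^2 = 6.4 - 0.5*2.4889*1^2
= 5.1556


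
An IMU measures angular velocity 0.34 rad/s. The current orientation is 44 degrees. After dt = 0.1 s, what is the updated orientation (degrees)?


delta_theta = w * dt = 0.34 * 0.1 = 0.034 rad
= 1.9481 deg
theta_new = 44 + 1.9481 = 45.9481 deg


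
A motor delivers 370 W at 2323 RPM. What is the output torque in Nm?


omega = 2323 * 2*pi/60 = 243.264 rad/s
tau = P / omega = 370 / 243.264
= 1.521 Nm


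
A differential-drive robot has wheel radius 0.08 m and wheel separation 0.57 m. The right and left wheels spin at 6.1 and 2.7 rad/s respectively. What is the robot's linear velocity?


vR = r*wR = 0.08*6.1 = 0.488 m/s
vL = r*wL = 0.08*2.7 = 0.216 m/s
v = (vR+vL)/2 = 0.352 m/s
omega = (vR-vL)/L = 0.4772 rad/s
linear velocity = 0.352 m/s


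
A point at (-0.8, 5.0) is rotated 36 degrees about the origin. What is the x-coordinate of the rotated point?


x' = x*cos(theta) - y*sin(theta)
cos(36 deg) = 0.809, sin(36 deg) = 0.5878
x' = -0.8 * 0.809 - 5.0 * 0.5878
= -0.6472 - 2.9389
= -3.5861


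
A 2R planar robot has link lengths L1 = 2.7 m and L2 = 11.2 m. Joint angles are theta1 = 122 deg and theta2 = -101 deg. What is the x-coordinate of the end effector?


Convert angles to radians: theta1 = 2.1293, theta2 = -1.7628
x = L1*cos(theta1) + L2*cos(theta1+theta2)
x = -1.4308 + 10.4561
x = 9.0253


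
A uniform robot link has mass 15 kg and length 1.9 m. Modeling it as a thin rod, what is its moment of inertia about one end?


I = (1/3) * m * L^2
= (1/3) * 15 * 1.9^2
= 0.333333 * 15 * 3.61
= 18.05 kg*m^2


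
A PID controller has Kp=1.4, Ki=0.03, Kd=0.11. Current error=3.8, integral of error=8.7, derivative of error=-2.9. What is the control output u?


u = Kp*e + Ki*int(e) + Kd*de/dt
= 1.4*3.8 + 0.03*8.7 + 0.11*(-2.9)
= 5.32 + 0.261 + -0.319
= 5.262


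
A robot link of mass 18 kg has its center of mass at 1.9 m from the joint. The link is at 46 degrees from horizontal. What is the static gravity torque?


tau = m*g*L*cos(angle)
= 18 * 9.81 * 1.9 * cos(46 deg)
= 18 * 9.81 * 1.9 * 0.6947
= 233.0593 Nm


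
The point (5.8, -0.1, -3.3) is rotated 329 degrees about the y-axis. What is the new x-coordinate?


Rotation about y-axis: x' = x*cos(theta) + z*sin(theta)
= 5.8 * 0.8572 + -3.3 * -0.515
= 6.6712


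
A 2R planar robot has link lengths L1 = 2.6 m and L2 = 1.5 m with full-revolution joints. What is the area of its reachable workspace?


r_max = L1 + L2 = 4.1 m
r_min = |L1 - L2| = 1.1 m
Area = pi*(r_max^2 - r_min^2)
= pi*(16.81 - 1.21)
= pi * 15.6
= 49.0088 m^2


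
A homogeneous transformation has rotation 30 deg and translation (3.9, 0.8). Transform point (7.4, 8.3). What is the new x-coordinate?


x' = cos(theta)*px - sin(theta)*py + tx
= 0.866*7.4 - 0.5*8.3 + 3.9
= 6.1586


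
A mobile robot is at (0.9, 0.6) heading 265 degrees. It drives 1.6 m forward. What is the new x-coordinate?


x_new = x0 + d*cos(theta)
= 0.9 + 1.6*cos(265)
= 0.9 + -0.1394
= 0.7606


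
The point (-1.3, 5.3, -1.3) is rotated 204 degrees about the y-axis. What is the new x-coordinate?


Rotation about y-axis: x' = x*cos(theta) + z*sin(theta)
= -1.3 * -0.9135 + -1.3 * -0.4067
= 1.7164


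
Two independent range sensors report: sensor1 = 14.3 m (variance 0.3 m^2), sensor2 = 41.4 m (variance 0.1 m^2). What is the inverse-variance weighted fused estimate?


w1 = (1/var1) / (1/var1 + 1/var2)
   = 3.3333 / (3.3333 + 10.0) = 0.25
w2 = 1 - w1 = 0.75
fused = w1*s1 + w2*s2 = 3.575 + 31.05
= 34.625 m


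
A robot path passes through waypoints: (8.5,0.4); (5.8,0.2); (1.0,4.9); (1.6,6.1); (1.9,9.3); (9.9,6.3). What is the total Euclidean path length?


Segment lengths:
  seg1 = sqrt((-2.7)^2 + (-0.2)^2) = 2.7074
  seg2 = sqrt((-4.8)^2 + (4.7)^2) = 6.7179
  seg3 = sqrt((0.6)^2 + (1.2)^2) = 1.3416
  seg4 = sqrt((0.3)^2 + (3.2)^2) = 3.214
  seg5 = sqrt((8.0)^2 + (-3.0)^2) = 8.544
Total = 22.525


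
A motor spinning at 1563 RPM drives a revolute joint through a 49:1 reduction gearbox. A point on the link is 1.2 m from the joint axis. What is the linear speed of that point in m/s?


omega_motor = 1563 * 2*pi/60 = 163.677 rad/s
omega_joint = omega_motor / 49 = 3.3403 rad/s
v = omega_joint * r = 3.3403 * 1.2
= 4.0084 m/s


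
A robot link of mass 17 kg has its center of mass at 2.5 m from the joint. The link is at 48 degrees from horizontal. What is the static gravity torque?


tau = m*g*L*cos(angle)
= 17 * 9.81 * 2.5 * cos(48 deg)
= 17 * 9.81 * 2.5 * 0.6691
= 278.9773 Nm


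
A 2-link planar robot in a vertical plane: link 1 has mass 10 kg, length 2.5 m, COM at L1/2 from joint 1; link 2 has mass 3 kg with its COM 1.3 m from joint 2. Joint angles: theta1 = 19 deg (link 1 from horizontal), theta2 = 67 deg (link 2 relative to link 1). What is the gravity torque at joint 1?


Horizontal distance from joint 1 to link-1 COM:
  x_c1 = (L1/2)*cos(t1) = 1.25 * 0.9455 = 1.1819 m
Horizontal distance from joint 1 to link-2 COM:
  x_c2 = L1*cos(t1) + Lc2*cos(t1+t2)
       = 2.5*0.9455 + 1.3*0.0698 = 2.4545 m
tau1 = m1*g*x_c1 + m2*g*x_c2
     = 10*9.81*1.1819 + 3*9.81*2.4545
     = 115.9442 + 72.2353
     = 188.1796 Nm


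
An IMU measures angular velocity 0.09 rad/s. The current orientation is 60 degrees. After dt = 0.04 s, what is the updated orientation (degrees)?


delta_theta = w * dt = 0.09 * 0.04 = 0.0036 rad
= 0.2063 deg
theta_new = 60 + 0.2063 = 60.2063 deg


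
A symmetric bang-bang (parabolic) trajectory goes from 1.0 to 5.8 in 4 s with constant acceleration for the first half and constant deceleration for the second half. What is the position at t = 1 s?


Symmetric rest-to-rest: each phase covers (pf-p0)/2 in time T/2. 0.5*a*(T/2)^2 = (pf-p0)/2 => a = 4*(pf-p0)/T^2
a = 4*(5.8-1.0)/4^2 = 1.2
t = 1 is in the acceleration phase (t <= T/2).
p = p0 + 0.5*a*t^2 = 1.0 + 0.5*1.2*1^2
= 1.6


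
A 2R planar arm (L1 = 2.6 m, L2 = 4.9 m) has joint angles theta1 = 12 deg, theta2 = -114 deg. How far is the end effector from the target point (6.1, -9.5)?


End effector via forward kinematics:
x = L1*cos(t1) + L2*cos(t1+t2) = 1.5244
y = L1*sin(t1) + L2*sin(t1+t2) = -4.2524
Distance to target:
d = sqrt((6.1 - 1.5244)^2 + (-9.5 - -4.2524)^2)
= sqrt(20.936 + 27.5378)
= 6.9623 m


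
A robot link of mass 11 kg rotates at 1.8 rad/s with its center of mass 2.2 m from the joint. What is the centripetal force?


F = m * omega^2 * r
= 11 * 1.8^2 * 2.2
= 11 * 3.24 * 2.2
= 78.408 N


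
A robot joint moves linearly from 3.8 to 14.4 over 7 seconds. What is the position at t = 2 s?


s = t/T = 2/7 = 0.2857
p(t) = p0 + (pf-p0)*s
= 3.8 + (14.4 - 3.8) * 0.2857
= 6.8286


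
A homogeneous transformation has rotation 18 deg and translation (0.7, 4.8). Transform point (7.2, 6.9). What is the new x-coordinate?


x' = cos(theta)*px - sin(theta)*py + tx
= 0.9511*7.2 - 0.309*6.9 + 0.7
= 5.4154


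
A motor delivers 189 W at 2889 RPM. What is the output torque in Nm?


omega = 2889 * 2*pi/60 = 302.5354 rad/s
tau = P / omega = 189 / 302.5354
= 0.6247 Nm


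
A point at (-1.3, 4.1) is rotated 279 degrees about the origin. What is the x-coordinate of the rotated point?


x' = x*cos(theta) - y*sin(theta)
cos(279 deg) = 0.1564, sin(279 deg) = -0.9877
x' = -1.3 * 0.1564 - 4.1 * -0.9877
= -0.2034 - -4.0495
= 3.8462


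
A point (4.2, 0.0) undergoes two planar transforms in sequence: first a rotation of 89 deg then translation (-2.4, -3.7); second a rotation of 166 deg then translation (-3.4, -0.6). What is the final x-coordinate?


After transform 1:
x1 = cos(89)*4.2 - sin(89)*0.0 + -2.4 = -2.3267
y1 = sin(89)*4.2 + cos(89)*0.0 + -3.7 = 0.4994
After transform 2:
x2 = cos(166)*-2.3267 - sin(166)*0.4994 + -3.4
= -1.2632


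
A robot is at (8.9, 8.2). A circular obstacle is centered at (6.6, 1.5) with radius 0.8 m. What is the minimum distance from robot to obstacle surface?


center_dist = sqrt((8.9-6.6)^2 + (8.2-1.5)^2)
= sqrt(5.29 + 44.89)
= 7.0838
min_dist = center_dist - radius = 7.0838 - 0.8 = 6.2838 m


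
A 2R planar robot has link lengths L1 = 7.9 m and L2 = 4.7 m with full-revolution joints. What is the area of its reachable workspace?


r_max = L1 + L2 = 12.6 m
r_min = |L1 - L2| = 3.2 m
Area = pi*(r_max^2 - r_min^2)
= pi*(158.76 - 10.24)
= pi * 148.52
= 466.5893 m^2


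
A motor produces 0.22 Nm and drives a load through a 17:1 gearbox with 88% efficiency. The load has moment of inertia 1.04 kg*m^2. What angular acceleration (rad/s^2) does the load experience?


tau_out = tau_motor * N * eta
= 0.22 * 17 * 0.88 = 3.2912 Nm
alpha = tau_out / I = 3.2912 / 1.04
= 3.1646 rad/s^2


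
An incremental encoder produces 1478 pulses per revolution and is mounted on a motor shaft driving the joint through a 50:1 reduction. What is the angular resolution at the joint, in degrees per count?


counts per rev = 1478
effective counts at joint = 1478 * 50 = 73900
resolution = 360 / 73900
= 0.0049 deg/count


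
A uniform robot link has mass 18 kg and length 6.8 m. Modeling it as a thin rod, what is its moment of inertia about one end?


I = (1/3) * m * L^2
= (1/3) * 18 * 6.8^2
= 0.333333 * 18 * 46.24
= 277.44 kg*m^2


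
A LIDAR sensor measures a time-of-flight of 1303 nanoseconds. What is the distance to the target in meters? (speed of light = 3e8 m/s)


tof = 1303 ns = 1.303e-06 s
dist = c * tof / 2
= 3e8 * 1.303e-06 / 2
= 195.45 m


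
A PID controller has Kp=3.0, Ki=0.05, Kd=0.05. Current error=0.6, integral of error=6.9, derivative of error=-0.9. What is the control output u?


u = Kp*e + Ki*int(e) + Kd*de/dt
= 3.0*0.6 + 0.05*6.9 + 0.05*(-0.9)
= 1.8 + 0.345 + -0.045
= 2.1


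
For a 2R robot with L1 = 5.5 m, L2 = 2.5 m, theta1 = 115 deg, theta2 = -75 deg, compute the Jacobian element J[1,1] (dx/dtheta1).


J[1,1] = -L1*sin(t1) - L2*sin(t1+t2)
= -5.5*sin(115) - 2.5*sin(40)
= -6.5917


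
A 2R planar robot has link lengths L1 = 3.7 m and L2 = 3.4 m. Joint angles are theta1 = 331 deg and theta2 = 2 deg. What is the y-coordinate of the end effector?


Convert angles to radians: theta1 = 5.777, theta2 = 0.0349
y = L1*sin(theta1) + L2*sin(theta1+theta2)
y = -1.7938 + -1.5436
y = -3.3374


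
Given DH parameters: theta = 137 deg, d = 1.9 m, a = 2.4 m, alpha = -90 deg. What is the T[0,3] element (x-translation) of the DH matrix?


T[0,3] = a * cos(theta)
= 2.4 * cos(137 deg)
= 2.4 * -0.7314
= -1.7552


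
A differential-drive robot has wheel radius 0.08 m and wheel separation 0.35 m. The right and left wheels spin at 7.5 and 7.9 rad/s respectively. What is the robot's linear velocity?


vR = r*wR = 0.08*7.5 = 0.6 m/s
vL = r*wL = 0.08*7.9 = 0.632 m/s
v = (vR+vL)/2 = 0.616 m/s
omega = (vR-vL)/L = -0.0914 rad/s
linear velocity = 0.616 m/s


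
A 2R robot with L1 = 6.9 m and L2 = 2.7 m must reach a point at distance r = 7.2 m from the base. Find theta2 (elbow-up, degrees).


cos(theta2) = (r^2 - L1^2 - L2^2) / (2*L1*L2)
cos(theta2) = (51.84 - 47.61 - 7.29) / 37.26
cos(theta2) = -0.082126
theta2 = 94.7108 degrees


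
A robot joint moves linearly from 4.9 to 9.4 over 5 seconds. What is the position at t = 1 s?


s = t/T = 1/5 = 0.2
p(t) = p0 + (pf-p0)*s
= 4.9 + (9.4 - 4.9) * 0.2
= 5.8


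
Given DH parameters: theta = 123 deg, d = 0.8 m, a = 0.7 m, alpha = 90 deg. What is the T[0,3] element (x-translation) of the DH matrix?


T[0,3] = a * cos(theta)
= 0.7 * cos(123 deg)
= 0.7 * -0.5446
= -0.3812


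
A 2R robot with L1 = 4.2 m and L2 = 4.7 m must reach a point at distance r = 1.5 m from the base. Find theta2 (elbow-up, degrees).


cos(theta2) = (r^2 - L1^2 - L2^2) / (2*L1*L2)
cos(theta2) = (2.25 - 17.64 - 22.09) / 39.48
cos(theta2) = -0.949341
theta2 = 161.6847 degrees


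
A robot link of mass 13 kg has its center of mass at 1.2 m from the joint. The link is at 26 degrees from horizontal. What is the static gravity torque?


tau = m*g*L*cos(angle)
= 13 * 9.81 * 1.2 * cos(26 deg)
= 13 * 9.81 * 1.2 * 0.8988
= 137.5478 Nm


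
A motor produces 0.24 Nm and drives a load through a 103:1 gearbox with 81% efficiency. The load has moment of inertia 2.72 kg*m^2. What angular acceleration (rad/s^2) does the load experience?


tau_out = tau_motor * N * eta
= 0.24 * 103 * 0.81 = 20.0232 Nm
alpha = tau_out / I = 20.0232 / 2.72
= 7.3615 rad/s^2


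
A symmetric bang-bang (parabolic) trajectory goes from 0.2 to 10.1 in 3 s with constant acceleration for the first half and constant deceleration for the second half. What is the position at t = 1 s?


Symmetric rest-to-rest: each phase covers (pf-p0)/2 in time T/2. 0.5*a*(T/2)^2 = (pf-p0)/2 => a = 4*(pf-p0)/T^2
a = 4*(10.1-0.2)/3^2 = 4.4
t = 1 is in the acceleration phase (t <= T/2).
p = p0 + 0.5*a*t^2 = 0.2 + 0.5*4.4*1^2
= 2.4


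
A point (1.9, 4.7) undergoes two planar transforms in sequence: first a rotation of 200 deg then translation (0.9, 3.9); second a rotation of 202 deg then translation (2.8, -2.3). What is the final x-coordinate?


After transform 1:
x1 = cos(200)*1.9 - sin(200)*4.7 + 0.9 = 0.7221
y1 = sin(200)*1.9 + cos(200)*4.7 + 3.9 = -1.1664
After transform 2:
x2 = cos(202)*0.7221 - sin(202)*-1.1664 + 2.8
= 1.6936


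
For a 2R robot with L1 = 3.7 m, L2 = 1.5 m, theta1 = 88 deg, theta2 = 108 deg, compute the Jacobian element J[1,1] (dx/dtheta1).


J[1,1] = -L1*sin(t1) - L2*sin(t1+t2)
= -3.7*sin(88) - 1.5*sin(196)
= -3.2843


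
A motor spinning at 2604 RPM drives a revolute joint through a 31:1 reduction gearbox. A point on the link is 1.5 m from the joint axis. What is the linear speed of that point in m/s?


omega_motor = 2604 * 2*pi/60 = 272.6902 rad/s
omega_joint = omega_motor / 31 = 8.7965 rad/s
v = omega_joint * r = 8.7965 * 1.5
= 13.1947 m/s


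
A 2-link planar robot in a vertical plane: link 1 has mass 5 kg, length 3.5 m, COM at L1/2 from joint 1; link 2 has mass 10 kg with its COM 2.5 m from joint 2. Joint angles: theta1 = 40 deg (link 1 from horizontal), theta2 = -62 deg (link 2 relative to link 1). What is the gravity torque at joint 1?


Horizontal distance from joint 1 to link-1 COM:
  x_c1 = (L1/2)*cos(t1) = 1.75 * 0.766 = 1.3406 m
Horizontal distance from joint 1 to link-2 COM:
  x_c2 = L1*cos(t1) + Lc2*cos(t1+t2)
       = 3.5*0.766 + 2.5*0.9272 = 4.9991 m
tau1 = m1*g*x_c1 + m2*g*x_c2
     = 5*9.81*1.3406 + 10*9.81*4.9991
     = 65.7553 + 490.4132
     = 556.1685 Nm


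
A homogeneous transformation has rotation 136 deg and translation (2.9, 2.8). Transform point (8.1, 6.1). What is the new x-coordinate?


x' = cos(theta)*px - sin(theta)*py + tx
= -0.7193*8.1 - 0.6947*6.1 + 2.9
= -7.1641


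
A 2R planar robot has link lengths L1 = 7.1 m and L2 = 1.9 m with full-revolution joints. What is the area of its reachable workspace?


r_max = L1 + L2 = 9.0 m
r_min = |L1 - L2| = 5.2 m
Area = pi*(r_max^2 - r_min^2)
= pi*(81.0 - 27.04)
= pi * 53.96
= 169.5203 m^2


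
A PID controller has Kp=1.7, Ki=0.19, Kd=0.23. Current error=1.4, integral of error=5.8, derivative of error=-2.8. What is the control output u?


u = Kp*e + Ki*int(e) + Kd*de/dt
= 1.7*1.4 + 0.19*5.8 + 0.23*(-2.8)
= 2.38 + 1.102 + -0.644
= 2.838


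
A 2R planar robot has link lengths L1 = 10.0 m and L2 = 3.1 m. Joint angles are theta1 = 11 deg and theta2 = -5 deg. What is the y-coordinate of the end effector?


Convert angles to radians: theta1 = 0.192, theta2 = -0.0873
y = L1*sin(theta1) + L2*sin(theta1+theta2)
y = 1.9081 + 0.324
y = 2.2321


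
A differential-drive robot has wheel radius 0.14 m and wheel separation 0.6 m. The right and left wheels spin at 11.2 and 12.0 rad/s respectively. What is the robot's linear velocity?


vR = r*wR = 0.14*11.2 = 1.568 m/s
vL = r*wL = 0.14*12.0 = 1.68 m/s
v = (vR+vL)/2 = 1.624 m/s
omega = (vR-vL)/L = -0.1867 rad/s
linear velocity = 1.624 m/s


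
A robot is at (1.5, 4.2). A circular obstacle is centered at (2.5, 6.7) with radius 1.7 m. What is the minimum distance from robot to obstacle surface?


center_dist = sqrt((1.5-2.5)^2 + (4.2-6.7)^2)
= sqrt(1.0 + 6.25)
= 2.6926
min_dist = center_dist - radius = 2.6926 - 1.7 = 0.9926 m


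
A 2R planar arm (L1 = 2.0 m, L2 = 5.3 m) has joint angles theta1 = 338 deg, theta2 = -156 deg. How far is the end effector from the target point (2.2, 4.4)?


End effector via forward kinematics:
x = L1*cos(t1) + L2*cos(t1+t2) = -3.4424
y = L1*sin(t1) + L2*sin(t1+t2) = -0.9342
Distance to target:
d = sqrt((2.2 - -3.4424)^2 + (4.4 - -0.9342)^2)
= sqrt(31.8367 + 28.4535)
= 7.7647 m


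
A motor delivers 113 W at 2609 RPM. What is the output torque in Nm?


omega = 2609 * 2*pi/60 = 273.2138 rad/s
tau = P / omega = 113 / 273.2138
= 0.4136 Nm


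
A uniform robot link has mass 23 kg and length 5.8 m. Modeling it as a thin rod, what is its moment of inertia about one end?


I = (1/3) * m * L^2
= (1/3) * 23 * 5.8^2
= 0.333333 * 23 * 33.64
= 257.9067 kg*m^2


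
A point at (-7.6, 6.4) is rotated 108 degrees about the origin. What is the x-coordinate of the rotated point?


x' = x*cos(theta) - y*sin(theta)
cos(108 deg) = -0.309, sin(108 deg) = 0.9511
x' = -7.6 * -0.309 - 6.4 * 0.9511
= 2.3485 - 6.0868
= -3.7382


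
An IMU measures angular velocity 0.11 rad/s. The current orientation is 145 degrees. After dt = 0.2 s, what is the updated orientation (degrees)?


delta_theta = w * dt = 0.11 * 0.2 = 0.022 rad
= 1.2605 deg
theta_new = 145 + 1.2605 = 146.2605 deg


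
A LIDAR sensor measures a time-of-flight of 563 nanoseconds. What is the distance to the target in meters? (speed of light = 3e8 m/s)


tof = 563 ns = 5.63e-07 s
dist = c * tof / 2
= 3e8 * 5.63e-07 / 2
= 84.45 m


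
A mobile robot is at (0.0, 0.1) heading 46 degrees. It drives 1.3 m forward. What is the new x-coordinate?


x_new = x0 + d*cos(theta)
= 0.0 + 1.3*cos(46)
= 0.0 + 0.9031
= 0.9031


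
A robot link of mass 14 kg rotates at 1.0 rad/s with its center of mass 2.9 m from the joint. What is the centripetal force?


F = m * omega^2 * r
= 14 * 1.0^2 * 2.9
= 14 * 1.0 * 2.9
= 40.6 N


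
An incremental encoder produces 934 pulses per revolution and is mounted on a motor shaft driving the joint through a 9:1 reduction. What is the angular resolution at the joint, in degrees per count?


counts per rev = 934
effective counts at joint = 934 * 9 = 8406
resolution = 360 / 8406
= 0.0428 deg/count


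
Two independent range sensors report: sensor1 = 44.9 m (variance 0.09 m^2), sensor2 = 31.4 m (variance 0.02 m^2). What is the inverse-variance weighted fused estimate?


w1 = (1/var1) / (1/var1 + 1/var2)
   = 11.1111 / (11.1111 + 50.0) = 0.1818
w2 = 1 - w1 = 0.8182
fused = w1*s1 + w2*s2 = 8.1636 + 25.6909
= 33.8545 m


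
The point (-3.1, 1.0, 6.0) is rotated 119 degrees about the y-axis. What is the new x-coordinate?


Rotation about y-axis: x' = x*cos(theta) + z*sin(theta)
= -3.1 * -0.4848 + 6.0 * 0.8746
= 6.7506


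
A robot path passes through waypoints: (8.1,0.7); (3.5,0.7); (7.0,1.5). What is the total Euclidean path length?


Segment lengths:
  seg1 = sqrt((-4.6)^2 + (0.0)^2) = 4.6
  seg2 = sqrt((3.5)^2 + (0.8)^2) = 3.5903
Total = 8.1903


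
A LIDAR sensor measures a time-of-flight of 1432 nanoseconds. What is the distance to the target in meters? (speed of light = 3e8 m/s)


tof = 1432 ns = 1.432e-06 s
dist = c * tof / 2
= 3e8 * 1.432e-06 / 2
= 214.8 m


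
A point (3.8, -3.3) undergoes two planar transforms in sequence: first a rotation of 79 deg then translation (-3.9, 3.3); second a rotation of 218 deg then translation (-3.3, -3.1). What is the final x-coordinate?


After transform 1:
x1 = cos(79)*3.8 - sin(79)*-3.3 + -3.9 = 0.0644
y1 = sin(79)*3.8 + cos(79)*-3.3 + 3.3 = 6.4005
After transform 2:
x2 = cos(218)*0.0644 - sin(218)*6.4005 + -3.3
= 0.5898


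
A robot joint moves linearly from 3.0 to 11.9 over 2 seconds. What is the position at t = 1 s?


s = t/T = 1/2 = 0.5
p(t) = p0 + (pf-p0)*s
= 3.0 + (11.9 - 3.0) * 0.5
= 7.45


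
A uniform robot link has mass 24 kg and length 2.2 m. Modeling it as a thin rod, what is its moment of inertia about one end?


I = (1/3) * m * L^2
= (1/3) * 24 * 2.2^2
= 0.333333 * 24 * 4.84
= 38.72 kg*m^2


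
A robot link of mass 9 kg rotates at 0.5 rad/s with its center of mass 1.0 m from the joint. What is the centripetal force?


F = m * omega^2 * r
= 9 * 0.5^2 * 1.0
= 9 * 0.25 * 1.0
= 2.25 N


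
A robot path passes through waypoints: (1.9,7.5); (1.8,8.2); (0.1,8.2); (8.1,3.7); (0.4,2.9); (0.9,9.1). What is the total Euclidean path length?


Segment lengths:
  seg1 = sqrt((-0.1)^2 + (0.7)^2) = 0.7071
  seg2 = sqrt((-1.7)^2 + (0.0)^2) = 1.7
  seg3 = sqrt((8.0)^2 + (-4.5)^2) = 9.1788
  seg4 = sqrt((-7.7)^2 + (-0.8)^2) = 7.7414
  seg5 = sqrt((0.5)^2 + (6.2)^2) = 6.2201
Total = 25.5475


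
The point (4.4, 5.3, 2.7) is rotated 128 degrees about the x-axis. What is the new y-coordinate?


Rotation about x-axis: y' = y*cos(theta) - z*sin(theta)
= 5.3 * -0.6157 - 2.7 * 0.788
= -5.3906


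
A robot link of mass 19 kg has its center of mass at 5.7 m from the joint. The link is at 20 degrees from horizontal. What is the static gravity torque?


tau = m*g*L*cos(angle)
= 19 * 9.81 * 5.7 * cos(20 deg)
= 19 * 9.81 * 5.7 * 0.9397
= 998.3511 Nm


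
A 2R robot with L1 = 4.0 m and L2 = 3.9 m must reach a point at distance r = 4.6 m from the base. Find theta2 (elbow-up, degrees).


cos(theta2) = (r^2 - L1^2 - L2^2) / (2*L1*L2)
cos(theta2) = (21.16 - 16.0 - 15.21) / 31.2
cos(theta2) = -0.322115
theta2 = 108.7909 degrees


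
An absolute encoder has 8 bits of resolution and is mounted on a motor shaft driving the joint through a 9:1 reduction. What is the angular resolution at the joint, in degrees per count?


counts = 2^8 = 256
effective counts at joint = 256 * 9 = 2304
resolution = 360 / 2304
= 0.1562 deg/count


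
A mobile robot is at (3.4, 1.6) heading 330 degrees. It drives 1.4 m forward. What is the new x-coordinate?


x_new = x0 + d*cos(theta)
= 3.4 + 1.4*cos(330)
= 3.4 + 1.2124
= 4.6124


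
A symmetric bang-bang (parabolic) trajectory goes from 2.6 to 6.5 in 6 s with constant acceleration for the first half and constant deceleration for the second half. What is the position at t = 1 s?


Symmetric rest-to-rest: each phase covers (pf-p0)/2 in time T/2. 0.5*a*(T/2)^2 = (pf-p0)/2 => a = 4*(pf-p0)/T^2
a = 4*(6.5-2.6)/6^2 = 0.4333
t = 1 is in the acceleration phase (t <= T/2).
p = p0 + 0.5*a*t^2 = 2.6 + 0.5*0.4333*1^2
= 2.8167


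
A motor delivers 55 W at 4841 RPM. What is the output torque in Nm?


omega = 4841 * 2*pi/60 = 506.9483 rad/s
tau = P / omega = 55 / 506.9483
= 0.1085 Nm


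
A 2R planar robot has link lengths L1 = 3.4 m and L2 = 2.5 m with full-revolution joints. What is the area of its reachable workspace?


r_max = L1 + L2 = 5.9 m
r_min = |L1 - L2| = 0.9 m
Area = pi*(r_max^2 - r_min^2)
= pi*(34.81 - 0.81)
= pi * 34.0
= 106.8142 m^2


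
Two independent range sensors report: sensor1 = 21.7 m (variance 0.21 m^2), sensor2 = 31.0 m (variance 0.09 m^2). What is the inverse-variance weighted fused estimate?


w1 = (1/var1) / (1/var1 + 1/var2)
   = 4.7619 / (4.7619 + 11.1111) = 0.3
w2 = 1 - w1 = 0.7
fused = w1*s1 + w2*s2 = 6.51 + 21.7
= 28.21 m


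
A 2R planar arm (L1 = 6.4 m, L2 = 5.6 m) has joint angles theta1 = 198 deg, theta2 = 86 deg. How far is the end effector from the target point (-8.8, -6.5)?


End effector via forward kinematics:
x = L1*cos(t1) + L2*cos(t1+t2) = -4.732
y = L1*sin(t1) + L2*sin(t1+t2) = -7.4114
Distance to target:
d = sqrt((-8.8 - -4.732)^2 + (-6.5 - -7.4114)^2)
= sqrt(16.5486 + 0.8306)
= 4.1688 m


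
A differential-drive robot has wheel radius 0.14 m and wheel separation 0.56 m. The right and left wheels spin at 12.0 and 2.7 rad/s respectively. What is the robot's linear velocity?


vR = r*wR = 0.14*12.0 = 1.68 m/s
vL = r*wL = 0.14*2.7 = 0.378 m/s
v = (vR+vL)/2 = 1.029 m/s
omega = (vR-vL)/L = 2.325 rad/s
linear velocity = 1.029 m/s


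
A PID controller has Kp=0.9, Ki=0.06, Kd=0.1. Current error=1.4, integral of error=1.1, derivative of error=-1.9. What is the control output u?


u = Kp*e + Ki*int(e) + Kd*de/dt
= 0.9*1.4 + 0.06*1.1 + 0.1*(-1.9)
= 1.26 + 0.066 + -0.19
= 1.136


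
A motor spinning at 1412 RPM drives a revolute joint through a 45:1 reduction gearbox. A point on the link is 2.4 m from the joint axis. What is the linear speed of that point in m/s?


omega_motor = 1412 * 2*pi/60 = 147.8643 rad/s
omega_joint = omega_motor / 45 = 3.2859 rad/s
v = omega_joint * r = 3.2859 * 2.4
= 7.8861 m/s


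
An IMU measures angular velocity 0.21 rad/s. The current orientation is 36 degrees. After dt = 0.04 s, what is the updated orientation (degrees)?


delta_theta = w * dt = 0.21 * 0.04 = 0.0084 rad
= 0.4813 deg
theta_new = 36 + 0.4813 = 36.4813 deg


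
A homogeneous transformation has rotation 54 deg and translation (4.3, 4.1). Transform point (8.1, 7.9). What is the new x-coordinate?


x' = cos(theta)*px - sin(theta)*py + tx
= 0.5878*8.1 - 0.809*7.9 + 4.3
= 2.6698


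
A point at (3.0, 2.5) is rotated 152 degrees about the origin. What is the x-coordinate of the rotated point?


x' = x*cos(theta) - y*sin(theta)
cos(152 deg) = -0.8829, sin(152 deg) = 0.4695
x' = 3.0 * -0.8829 - 2.5 * 0.4695
= -2.6488 - 1.1737
= -3.8225


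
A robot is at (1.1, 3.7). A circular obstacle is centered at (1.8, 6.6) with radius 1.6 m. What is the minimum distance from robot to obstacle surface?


center_dist = sqrt((1.1-1.8)^2 + (3.7-6.6)^2)
= sqrt(0.49 + 8.41)
= 2.9833
min_dist = center_dist - radius = 2.9833 - 1.6 = 1.3833 m


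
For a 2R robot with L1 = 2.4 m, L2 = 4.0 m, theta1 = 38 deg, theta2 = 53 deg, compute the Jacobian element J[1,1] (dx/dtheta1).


J[1,1] = -L1*sin(t1) - L2*sin(t1+t2)
= -2.4*sin(38) - 4.0*sin(91)
= -5.477


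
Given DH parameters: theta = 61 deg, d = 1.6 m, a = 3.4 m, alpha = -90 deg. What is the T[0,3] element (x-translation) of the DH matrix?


T[0,3] = a * cos(theta)
= 3.4 * cos(61 deg)
= 3.4 * 0.4848
= 1.6484


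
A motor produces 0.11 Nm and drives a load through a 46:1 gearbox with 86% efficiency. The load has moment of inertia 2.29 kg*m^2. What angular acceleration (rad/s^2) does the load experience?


tau_out = tau_motor * N * eta
= 0.11 * 46 * 0.86 = 4.3516 Nm
alpha = tau_out / I = 4.3516 / 2.29
= 1.9003 rad/s^2


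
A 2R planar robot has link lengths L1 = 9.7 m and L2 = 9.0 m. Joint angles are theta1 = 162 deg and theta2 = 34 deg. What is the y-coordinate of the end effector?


Convert angles to radians: theta1 = 2.8274, theta2 = 0.5934
y = L1*sin(theta1) + L2*sin(theta1+theta2)
y = 2.9975 + -2.4807
y = 0.5167


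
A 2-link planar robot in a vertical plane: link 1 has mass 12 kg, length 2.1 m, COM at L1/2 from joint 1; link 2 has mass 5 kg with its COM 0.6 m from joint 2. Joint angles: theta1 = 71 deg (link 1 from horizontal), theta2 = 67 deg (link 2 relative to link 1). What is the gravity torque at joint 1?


Horizontal distance from joint 1 to link-1 COM:
  x_c1 = (L1/2)*cos(t1) = 1.05 * 0.3256 = 0.3418 m
Horizontal distance from joint 1 to link-2 COM:
  x_c2 = L1*cos(t1) + Lc2*cos(t1+t2)
       = 2.1*0.3256 + 0.6*-0.7431 = 0.2378 m
tau1 = m1*g*x_c1 + m2*g*x_c2
     = 12*9.81*0.3418 + 5*9.81*0.2378
     = 40.2422 + 11.6644
     = 51.9066 Nm


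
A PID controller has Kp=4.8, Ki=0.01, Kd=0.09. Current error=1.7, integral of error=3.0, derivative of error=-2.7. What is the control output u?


u = Kp*e + Ki*int(e) + Kd*de/dt
= 4.8*1.7 + 0.01*3.0 + 0.09*(-2.7)
= 8.16 + 0.03 + -0.243
= 7.947


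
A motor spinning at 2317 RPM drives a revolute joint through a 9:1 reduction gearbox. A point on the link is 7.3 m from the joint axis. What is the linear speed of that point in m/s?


omega_motor = 2317 * 2*pi/60 = 242.6357 rad/s
omega_joint = omega_motor / 9 = 26.9595 rad/s
v = omega_joint * r = 26.9595 * 7.3
= 196.8045 m/s


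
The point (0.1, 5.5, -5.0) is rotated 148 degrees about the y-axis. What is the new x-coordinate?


Rotation about y-axis: x' = x*cos(theta) + z*sin(theta)
= 0.1 * -0.848 + -5.0 * 0.5299
= -2.7344


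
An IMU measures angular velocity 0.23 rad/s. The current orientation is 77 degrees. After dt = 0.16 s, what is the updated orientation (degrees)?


delta_theta = w * dt = 0.23 * 0.16 = 0.0368 rad
= 2.1085 deg
theta_new = 77 + 2.1085 = 79.1085 deg


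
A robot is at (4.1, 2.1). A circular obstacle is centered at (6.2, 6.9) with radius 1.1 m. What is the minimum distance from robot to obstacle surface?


center_dist = sqrt((4.1-6.2)^2 + (2.1-6.9)^2)
= sqrt(4.41 + 23.04)
= 5.2393
min_dist = center_dist - radius = 5.2393 - 1.1 = 4.1393 m


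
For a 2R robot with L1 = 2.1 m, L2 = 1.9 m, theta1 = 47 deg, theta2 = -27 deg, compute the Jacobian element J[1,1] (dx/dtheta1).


J[1,1] = -L1*sin(t1) - L2*sin(t1+t2)
= -2.1*sin(47) - 1.9*sin(20)
= -2.1857


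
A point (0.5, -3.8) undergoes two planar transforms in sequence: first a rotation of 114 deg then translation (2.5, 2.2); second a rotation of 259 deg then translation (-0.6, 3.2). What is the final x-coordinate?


After transform 1:
x1 = cos(114)*0.5 - sin(114)*-3.8 + 2.5 = 5.7681
y1 = sin(114)*0.5 + cos(114)*-3.8 + 2.2 = 4.2024
After transform 2:
x2 = cos(259)*5.7681 - sin(259)*4.2024 + -0.6
= 2.4246


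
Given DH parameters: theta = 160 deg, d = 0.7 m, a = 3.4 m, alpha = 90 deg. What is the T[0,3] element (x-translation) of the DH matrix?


T[0,3] = a * cos(theta)
= 3.4 * cos(160 deg)
= 3.4 * -0.9397
= -3.195


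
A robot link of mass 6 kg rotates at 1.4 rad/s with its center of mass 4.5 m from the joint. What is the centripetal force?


F = m * omega^2 * r
= 6 * 1.4^2 * 4.5
= 6 * 1.96 * 4.5
= 52.92 N


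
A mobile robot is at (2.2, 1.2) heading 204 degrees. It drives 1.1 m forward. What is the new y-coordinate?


y_new = y0 + d*sin(theta)
= 1.2 + 1.1*sin(204)
= 1.2 + -0.4474
= 0.7526


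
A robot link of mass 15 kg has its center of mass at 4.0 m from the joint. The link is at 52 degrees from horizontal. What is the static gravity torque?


tau = m*g*L*cos(angle)
= 15 * 9.81 * 4.0 * cos(52 deg)
= 15 * 9.81 * 4.0 * 0.6157
= 362.3783 Nm


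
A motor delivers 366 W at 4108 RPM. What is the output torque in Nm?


omega = 4108 * 2*pi/60 = 430.1888 rad/s
tau = P / omega = 366 / 430.1888
= 0.8508 Nm


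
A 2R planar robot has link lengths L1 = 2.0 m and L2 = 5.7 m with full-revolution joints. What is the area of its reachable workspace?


r_max = L1 + L2 = 7.7 m
r_min = |L1 - L2| = 3.7 m
Area = pi*(r_max^2 - r_min^2)
= pi*(59.29 - 13.69)
= pi * 45.6
= 143.2566 m^2


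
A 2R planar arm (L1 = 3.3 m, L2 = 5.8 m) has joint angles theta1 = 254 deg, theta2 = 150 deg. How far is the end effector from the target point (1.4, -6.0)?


End effector via forward kinematics:
x = L1*cos(t1) + L2*cos(t1+t2) = 3.2626
y = L1*sin(t1) + L2*sin(t1+t2) = 0.8569
Distance to target:
d = sqrt((1.4 - 3.2626)^2 + (-6.0 - 0.8569)^2)
= sqrt(3.4692 + 47.0165)
= 7.1053 m


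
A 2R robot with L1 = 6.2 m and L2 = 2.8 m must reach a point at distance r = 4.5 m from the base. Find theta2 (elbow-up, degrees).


cos(theta2) = (r^2 - L1^2 - L2^2) / (2*L1*L2)
cos(theta2) = (20.25 - 38.44 - 7.84) / 34.72
cos(theta2) = -0.749712
theta2 = 138.5654 degrees


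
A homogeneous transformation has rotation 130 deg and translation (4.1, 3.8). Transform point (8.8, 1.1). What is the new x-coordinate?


x' = cos(theta)*px - sin(theta)*py + tx
= -0.6428*8.8 - 0.766*1.1 + 4.1
= -2.3992


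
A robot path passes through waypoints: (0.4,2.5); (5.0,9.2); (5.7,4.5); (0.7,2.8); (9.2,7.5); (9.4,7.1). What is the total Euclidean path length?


Segment lengths:
  seg1 = sqrt((4.6)^2 + (6.7)^2) = 8.1271
  seg2 = sqrt((0.7)^2 + (-4.7)^2) = 4.7518
  seg3 = sqrt((-5.0)^2 + (-1.7)^2) = 5.2811
  seg4 = sqrt((8.5)^2 + (4.7)^2) = 9.7129
  seg5 = sqrt((0.2)^2 + (-0.4)^2) = 0.4472
Total = 28.3201


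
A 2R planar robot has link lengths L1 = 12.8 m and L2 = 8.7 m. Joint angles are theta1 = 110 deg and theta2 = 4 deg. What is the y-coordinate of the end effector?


Convert angles to radians: theta1 = 1.9199, theta2 = 0.0698
y = L1*sin(theta1) + L2*sin(theta1+theta2)
y = 12.0281 + 7.9478
y = 19.9759


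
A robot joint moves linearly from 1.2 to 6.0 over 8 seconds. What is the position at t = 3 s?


s = t/T = 3/8 = 0.375
p(t) = p0 + (pf-p0)*s
= 1.2 + (6.0 - 1.2) * 0.375
= 3.0


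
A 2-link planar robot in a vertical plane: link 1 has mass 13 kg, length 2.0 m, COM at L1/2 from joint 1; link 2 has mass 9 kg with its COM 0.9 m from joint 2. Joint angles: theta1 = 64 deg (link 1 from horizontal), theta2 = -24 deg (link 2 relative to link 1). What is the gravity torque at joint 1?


Horizontal distance from joint 1 to link-1 COM:
  x_c1 = (L1/2)*cos(t1) = 1.0 * 0.4384 = 0.4384 m
Horizontal distance from joint 1 to link-2 COM:
  x_c2 = L1*cos(t1) + Lc2*cos(t1+t2)
       = 2.0*0.4384 + 0.9*0.766 = 1.5662 m
tau1 = m1*g*x_c1 + m2*g*x_c2
     = 13*9.81*0.4384 + 9*9.81*1.5662
     = 55.9055 + 138.2782
     = 194.1837 Nm


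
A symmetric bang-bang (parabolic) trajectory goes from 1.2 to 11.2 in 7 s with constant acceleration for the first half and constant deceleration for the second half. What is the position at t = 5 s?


Symmetric rest-to-rest: each phase covers (pf-p0)/2 in time T/2. 0.5*a*(T/2)^2 = (pf-p0)/2 => a = 4*(pf-p0)/T^2
a = 4*(11.2-1.2)/7^2 = 0.8163
t = 5 is in the deceleration phase (t > T/2).
p = pf - 0.5*a*(T-t)^2 = 11.2 - 0.5*0.8163*2^2
= 9.5673


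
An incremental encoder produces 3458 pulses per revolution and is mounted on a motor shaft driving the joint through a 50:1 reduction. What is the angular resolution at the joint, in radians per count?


counts per rev = 3458
effective counts at joint = 3458 * 50 = 172900
resolution = 2*pi / 172900
= 3.6340e-05 rad/count


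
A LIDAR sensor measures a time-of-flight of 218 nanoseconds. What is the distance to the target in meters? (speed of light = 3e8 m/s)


tof = 218 ns = 2.18e-07 s
dist = c * tof / 2
= 3e8 * 2.18e-07 / 2
= 32.7 m


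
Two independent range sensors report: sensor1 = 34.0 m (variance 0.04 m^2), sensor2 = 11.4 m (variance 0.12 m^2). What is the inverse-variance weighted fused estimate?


w1 = (1/var1) / (1/var1 + 1/var2)
   = 25.0 / (25.0 + 8.3333) = 0.75
w2 = 1 - w1 = 0.25
fused = w1*s1 + w2*s2 = 25.5 + 2.85
= 28.35 m
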